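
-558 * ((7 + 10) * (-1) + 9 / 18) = 9207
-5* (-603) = 3015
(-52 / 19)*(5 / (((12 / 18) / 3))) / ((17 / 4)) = -4680 / 323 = -14.49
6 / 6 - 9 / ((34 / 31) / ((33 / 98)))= -1.76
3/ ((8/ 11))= 33/ 8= 4.12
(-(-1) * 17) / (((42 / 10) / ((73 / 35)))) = 1241 / 147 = 8.44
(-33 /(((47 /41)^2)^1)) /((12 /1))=-18491 /8836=-2.09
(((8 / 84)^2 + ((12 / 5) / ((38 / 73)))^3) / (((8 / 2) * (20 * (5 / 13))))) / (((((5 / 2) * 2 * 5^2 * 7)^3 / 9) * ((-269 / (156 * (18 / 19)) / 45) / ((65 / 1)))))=-9892531625165046 / 143845717197998046875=-0.00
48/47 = 1.02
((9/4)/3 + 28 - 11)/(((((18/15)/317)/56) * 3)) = 787745/9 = 87527.22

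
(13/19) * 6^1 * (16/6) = 208/19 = 10.95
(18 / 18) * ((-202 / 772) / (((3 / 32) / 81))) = -43632 / 193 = -226.07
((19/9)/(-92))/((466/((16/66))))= -19/1591623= -0.00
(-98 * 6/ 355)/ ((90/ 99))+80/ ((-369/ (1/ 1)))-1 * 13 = -9850021/ 654975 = -15.04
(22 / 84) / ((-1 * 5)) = -11 / 210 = -0.05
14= 14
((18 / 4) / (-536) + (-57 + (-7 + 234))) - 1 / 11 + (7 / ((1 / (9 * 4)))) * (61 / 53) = 287450481 / 624976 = 459.94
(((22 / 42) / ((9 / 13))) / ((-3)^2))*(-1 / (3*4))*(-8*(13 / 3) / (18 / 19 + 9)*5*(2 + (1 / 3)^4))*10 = 575732300 / 234365481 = 2.46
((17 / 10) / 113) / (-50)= -0.00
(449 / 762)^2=201601 / 580644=0.35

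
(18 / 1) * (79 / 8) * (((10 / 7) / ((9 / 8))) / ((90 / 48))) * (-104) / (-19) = 262912 / 399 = 658.93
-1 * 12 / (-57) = 0.21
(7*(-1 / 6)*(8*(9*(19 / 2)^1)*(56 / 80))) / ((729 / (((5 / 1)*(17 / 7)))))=-2261 / 243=-9.30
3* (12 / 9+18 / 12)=17 / 2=8.50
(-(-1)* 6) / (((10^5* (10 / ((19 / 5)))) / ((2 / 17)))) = 57 / 21250000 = 0.00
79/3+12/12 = 27.33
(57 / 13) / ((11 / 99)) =513 / 13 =39.46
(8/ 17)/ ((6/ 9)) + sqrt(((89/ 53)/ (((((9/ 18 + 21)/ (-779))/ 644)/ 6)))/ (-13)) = 12/ 17 + 4*sqrt(992115586371)/ 29627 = 135.18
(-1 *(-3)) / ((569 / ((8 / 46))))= 12 / 13087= 0.00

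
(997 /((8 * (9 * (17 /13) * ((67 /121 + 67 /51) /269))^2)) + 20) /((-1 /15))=-893495108580665 /3187261824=-280333.14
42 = 42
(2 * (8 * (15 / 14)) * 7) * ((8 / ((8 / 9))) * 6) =6480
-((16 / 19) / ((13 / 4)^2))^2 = -65536 / 10310521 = -0.01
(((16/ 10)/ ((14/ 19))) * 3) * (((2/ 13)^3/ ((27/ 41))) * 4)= 99712/ 692055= 0.14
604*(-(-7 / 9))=4228 / 9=469.78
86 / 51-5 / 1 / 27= 689 / 459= 1.50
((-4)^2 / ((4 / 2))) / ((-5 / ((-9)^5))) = 472392 / 5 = 94478.40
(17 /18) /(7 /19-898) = -0.00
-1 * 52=-52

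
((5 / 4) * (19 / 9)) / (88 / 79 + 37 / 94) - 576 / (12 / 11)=-21208909 / 40302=-526.25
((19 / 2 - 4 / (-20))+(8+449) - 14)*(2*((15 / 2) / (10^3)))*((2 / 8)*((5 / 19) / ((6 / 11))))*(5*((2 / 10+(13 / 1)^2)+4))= 21562101 / 30400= 709.28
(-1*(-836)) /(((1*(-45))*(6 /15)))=-46.44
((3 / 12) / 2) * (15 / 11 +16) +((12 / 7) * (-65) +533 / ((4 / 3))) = 178943 / 616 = 290.49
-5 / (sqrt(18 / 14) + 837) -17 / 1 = -9266317 / 544886 + 5 * sqrt(7) / 1634658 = -17.01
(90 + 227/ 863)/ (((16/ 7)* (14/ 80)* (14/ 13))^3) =21392463625/ 18944576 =1129.21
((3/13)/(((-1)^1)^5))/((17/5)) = -15/221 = -0.07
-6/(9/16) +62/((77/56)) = 34.42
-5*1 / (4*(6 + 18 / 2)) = -1 / 12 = -0.08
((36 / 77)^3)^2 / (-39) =-725594112 / 2709490941157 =-0.00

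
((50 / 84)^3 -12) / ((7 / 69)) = -20088913 / 172872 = -116.21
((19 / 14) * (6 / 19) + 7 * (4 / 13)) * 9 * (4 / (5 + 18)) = 8460 / 2093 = 4.04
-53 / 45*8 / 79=-424 / 3555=-0.12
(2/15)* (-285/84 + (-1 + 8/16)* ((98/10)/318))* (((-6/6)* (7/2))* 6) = 37934/3975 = 9.54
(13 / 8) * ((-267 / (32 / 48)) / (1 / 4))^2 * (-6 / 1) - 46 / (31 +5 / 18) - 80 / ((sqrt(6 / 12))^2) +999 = -14087161628 / 563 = -25021601.47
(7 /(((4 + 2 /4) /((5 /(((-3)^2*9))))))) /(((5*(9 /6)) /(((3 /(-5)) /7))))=-4 /3645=-0.00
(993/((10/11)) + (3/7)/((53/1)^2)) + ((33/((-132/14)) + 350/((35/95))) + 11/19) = 3809529568/1867985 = 2039.38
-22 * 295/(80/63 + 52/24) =-817740/433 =-1888.55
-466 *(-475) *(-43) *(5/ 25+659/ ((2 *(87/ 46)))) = -1660122964.60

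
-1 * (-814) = 814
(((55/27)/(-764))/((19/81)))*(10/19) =-825/137902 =-0.01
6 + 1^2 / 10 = 61 / 10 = 6.10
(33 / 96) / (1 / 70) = 385 / 16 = 24.06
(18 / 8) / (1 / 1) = 9 / 4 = 2.25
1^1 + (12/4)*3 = 10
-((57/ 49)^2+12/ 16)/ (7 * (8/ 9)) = -181791/ 537824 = -0.34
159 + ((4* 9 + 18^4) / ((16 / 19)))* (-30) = -7481787 / 2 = -3740893.50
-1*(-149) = 149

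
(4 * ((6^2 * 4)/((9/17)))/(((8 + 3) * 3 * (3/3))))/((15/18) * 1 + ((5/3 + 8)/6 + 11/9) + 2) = 64/11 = 5.82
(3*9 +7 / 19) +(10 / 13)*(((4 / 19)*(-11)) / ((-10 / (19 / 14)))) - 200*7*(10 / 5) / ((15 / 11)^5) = -29737162298 / 52518375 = -566.22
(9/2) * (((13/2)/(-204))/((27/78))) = -0.41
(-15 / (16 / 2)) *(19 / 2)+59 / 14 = -1523 / 112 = -13.60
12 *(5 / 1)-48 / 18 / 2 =176 / 3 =58.67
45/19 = 2.37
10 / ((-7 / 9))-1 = -97 / 7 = -13.86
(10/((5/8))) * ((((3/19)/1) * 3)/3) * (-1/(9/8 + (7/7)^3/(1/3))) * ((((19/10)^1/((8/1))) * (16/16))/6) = -4/165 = -0.02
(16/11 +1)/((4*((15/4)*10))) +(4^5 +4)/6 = 282727/1650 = 171.35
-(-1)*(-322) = -322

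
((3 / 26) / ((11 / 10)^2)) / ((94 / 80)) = 6000 / 73931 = 0.08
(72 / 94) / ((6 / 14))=84 / 47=1.79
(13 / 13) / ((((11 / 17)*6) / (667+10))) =11509 / 66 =174.38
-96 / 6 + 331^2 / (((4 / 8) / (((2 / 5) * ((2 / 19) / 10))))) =430644 / 475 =906.62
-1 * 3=-3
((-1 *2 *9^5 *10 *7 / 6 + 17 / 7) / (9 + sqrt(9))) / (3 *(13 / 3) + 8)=-9644653 / 1764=-5467.49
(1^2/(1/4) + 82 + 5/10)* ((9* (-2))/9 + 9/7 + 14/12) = 39.13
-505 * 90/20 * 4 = -9090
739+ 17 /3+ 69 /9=2257 /3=752.33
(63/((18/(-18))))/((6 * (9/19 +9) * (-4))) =133/480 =0.28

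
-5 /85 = -1 /17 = -0.06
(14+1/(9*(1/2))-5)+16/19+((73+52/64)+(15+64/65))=17759359/177840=99.86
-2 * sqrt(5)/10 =-sqrt(5)/5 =-0.45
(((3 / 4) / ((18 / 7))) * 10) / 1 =35 / 12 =2.92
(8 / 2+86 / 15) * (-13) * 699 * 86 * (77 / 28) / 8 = -104588341 / 40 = -2614708.52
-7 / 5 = -1.40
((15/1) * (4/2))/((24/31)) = 38.75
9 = 9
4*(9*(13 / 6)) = 78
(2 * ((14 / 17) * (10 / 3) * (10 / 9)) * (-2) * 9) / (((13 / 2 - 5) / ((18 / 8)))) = -2800 / 17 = -164.71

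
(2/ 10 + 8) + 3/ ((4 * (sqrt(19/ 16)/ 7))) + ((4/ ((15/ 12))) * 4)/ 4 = 21 * sqrt(19)/ 19 + 57/ 5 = 16.22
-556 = -556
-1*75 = -75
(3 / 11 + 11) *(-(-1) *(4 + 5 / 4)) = 651 / 11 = 59.18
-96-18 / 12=-195 / 2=-97.50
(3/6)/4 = 1/8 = 0.12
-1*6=-6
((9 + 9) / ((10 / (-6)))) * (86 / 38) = -2322 / 95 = -24.44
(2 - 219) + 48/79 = -17095/79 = -216.39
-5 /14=-0.36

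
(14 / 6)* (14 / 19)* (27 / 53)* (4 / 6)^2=0.39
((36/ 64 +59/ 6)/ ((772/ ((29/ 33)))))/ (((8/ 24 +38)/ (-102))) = -246007/ 7812640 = -0.03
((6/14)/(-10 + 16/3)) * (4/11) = -18/539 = -0.03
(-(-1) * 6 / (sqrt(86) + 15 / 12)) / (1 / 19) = -2280 / 1351 + 1824 * sqrt(86) / 1351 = 10.83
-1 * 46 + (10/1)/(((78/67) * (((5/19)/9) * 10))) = -16.62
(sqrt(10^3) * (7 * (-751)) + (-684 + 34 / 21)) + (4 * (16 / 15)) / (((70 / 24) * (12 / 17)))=-52570 * sqrt(10) - 119054 / 175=-166921.25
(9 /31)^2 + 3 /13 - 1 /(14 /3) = 17625 /174902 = 0.10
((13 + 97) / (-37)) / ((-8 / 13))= 715 / 148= 4.83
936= 936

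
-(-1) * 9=9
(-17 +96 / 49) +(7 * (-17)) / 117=-92060 / 5733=-16.06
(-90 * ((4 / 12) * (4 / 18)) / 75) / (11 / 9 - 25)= 2 / 535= 0.00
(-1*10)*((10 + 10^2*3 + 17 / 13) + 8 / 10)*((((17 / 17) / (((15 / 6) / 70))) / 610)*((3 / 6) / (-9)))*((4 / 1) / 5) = 6.37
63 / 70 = 9 / 10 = 0.90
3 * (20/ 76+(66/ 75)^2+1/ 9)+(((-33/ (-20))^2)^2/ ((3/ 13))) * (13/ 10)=4122268171/ 91200000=45.20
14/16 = 7/8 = 0.88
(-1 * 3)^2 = 9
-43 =-43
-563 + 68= -495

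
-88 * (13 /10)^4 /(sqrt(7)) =-314171 * sqrt(7) /8750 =-95.00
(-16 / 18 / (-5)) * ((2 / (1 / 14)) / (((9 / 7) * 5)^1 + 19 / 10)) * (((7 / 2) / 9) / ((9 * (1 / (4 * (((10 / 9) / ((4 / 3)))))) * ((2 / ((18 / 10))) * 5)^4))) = 4116 / 45546875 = 0.00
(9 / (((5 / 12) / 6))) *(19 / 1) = 12312 / 5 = 2462.40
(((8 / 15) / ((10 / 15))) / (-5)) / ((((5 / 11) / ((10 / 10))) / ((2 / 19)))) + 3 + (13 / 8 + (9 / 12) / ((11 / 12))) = 1129881 / 209000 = 5.41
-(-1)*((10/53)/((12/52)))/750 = 13/11925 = 0.00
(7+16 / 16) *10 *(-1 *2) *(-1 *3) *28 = 13440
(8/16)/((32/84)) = 21/16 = 1.31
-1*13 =-13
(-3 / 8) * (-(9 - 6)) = 9 / 8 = 1.12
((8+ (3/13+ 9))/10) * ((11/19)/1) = 1232/1235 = 1.00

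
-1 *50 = -50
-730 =-730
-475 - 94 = -569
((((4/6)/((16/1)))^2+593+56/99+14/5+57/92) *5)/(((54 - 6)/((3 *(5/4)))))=2174942885/9326592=233.20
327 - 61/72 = 23483/72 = 326.15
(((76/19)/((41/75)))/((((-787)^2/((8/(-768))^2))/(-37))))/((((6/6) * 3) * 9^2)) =-925/4739153930496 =-0.00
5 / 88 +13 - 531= -45579 / 88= -517.94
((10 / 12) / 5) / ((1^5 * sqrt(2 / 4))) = sqrt(2) / 6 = 0.24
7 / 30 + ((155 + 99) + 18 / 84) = 26717 / 105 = 254.45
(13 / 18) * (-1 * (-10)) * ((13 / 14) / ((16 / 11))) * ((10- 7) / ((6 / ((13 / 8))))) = 120835 / 32256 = 3.75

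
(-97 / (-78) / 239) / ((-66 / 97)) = -9409 / 1230372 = -0.01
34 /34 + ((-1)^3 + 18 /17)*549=566 /17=33.29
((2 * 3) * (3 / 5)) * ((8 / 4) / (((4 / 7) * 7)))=9 / 5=1.80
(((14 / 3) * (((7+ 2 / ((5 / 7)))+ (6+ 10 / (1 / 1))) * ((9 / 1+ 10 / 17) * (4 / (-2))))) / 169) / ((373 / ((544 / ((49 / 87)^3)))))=-590777283456 / 5297314295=-111.52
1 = 1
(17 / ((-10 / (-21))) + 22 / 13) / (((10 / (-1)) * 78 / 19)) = -92359 / 101400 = -0.91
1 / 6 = 0.17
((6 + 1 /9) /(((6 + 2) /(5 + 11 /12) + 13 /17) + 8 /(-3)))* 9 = -18105 /181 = -100.03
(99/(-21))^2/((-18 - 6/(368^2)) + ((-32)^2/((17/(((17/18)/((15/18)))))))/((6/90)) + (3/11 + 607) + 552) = 811122048/79025454767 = 0.01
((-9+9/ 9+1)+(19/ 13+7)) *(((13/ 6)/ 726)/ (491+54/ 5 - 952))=-95/ 9805356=-0.00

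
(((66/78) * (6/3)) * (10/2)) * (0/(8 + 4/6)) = 0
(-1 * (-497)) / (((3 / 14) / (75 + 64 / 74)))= 19531106 / 111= 175955.91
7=7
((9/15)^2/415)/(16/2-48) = -9/415000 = -0.00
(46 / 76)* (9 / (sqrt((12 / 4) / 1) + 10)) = 0.46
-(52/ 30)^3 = -17576/ 3375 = -5.21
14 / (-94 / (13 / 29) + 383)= 182 / 2253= 0.08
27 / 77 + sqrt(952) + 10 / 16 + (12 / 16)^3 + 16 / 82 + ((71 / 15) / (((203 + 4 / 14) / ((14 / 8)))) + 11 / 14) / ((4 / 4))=1490417369 / 616102080 + 2 * sqrt(238)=33.27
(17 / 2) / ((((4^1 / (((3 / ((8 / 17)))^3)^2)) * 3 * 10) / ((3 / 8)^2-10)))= -62918459747109 / 1342177280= -46877.91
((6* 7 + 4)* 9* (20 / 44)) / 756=115 / 462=0.25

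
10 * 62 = 620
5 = 5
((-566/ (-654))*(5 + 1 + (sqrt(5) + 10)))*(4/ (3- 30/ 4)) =-36224/ 2943- 2264*sqrt(5)/ 2943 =-14.03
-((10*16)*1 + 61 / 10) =-1661 / 10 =-166.10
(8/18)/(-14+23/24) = -32/939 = -0.03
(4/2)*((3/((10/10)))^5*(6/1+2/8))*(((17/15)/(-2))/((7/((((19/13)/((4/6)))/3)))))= -130815/728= -179.69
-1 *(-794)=794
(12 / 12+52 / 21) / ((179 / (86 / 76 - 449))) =-8.70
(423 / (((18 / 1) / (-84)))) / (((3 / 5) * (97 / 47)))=-154630 / 97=-1594.12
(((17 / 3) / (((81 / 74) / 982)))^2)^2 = 2328994782347392661053696 / 3486784401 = 667949180247406.03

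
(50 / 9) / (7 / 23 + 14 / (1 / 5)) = 1150 / 14553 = 0.08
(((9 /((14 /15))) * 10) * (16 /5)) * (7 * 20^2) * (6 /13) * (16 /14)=41472000 /91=455736.26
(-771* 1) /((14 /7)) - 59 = -889 /2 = -444.50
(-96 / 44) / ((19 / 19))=-24 / 11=-2.18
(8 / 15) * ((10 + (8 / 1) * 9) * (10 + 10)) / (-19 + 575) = 656 / 417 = 1.57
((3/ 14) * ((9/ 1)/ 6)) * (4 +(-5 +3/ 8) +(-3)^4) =5787/ 224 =25.83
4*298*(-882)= -1051344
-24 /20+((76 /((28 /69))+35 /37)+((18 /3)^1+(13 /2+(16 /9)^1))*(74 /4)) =21033571 /46620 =451.17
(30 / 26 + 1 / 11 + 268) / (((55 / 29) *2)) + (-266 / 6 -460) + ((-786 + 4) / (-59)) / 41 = -433.03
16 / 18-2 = -10 / 9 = -1.11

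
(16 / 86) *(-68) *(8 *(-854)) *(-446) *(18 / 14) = -49563005.02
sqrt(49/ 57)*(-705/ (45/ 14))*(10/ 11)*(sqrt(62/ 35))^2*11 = -81592*sqrt(57)/ 171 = -3602.37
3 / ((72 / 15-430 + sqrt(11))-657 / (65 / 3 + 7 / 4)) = -2684221590 / 405525640001-5922075 * sqrt(11) / 405525640001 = -0.01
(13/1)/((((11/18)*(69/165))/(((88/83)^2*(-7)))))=-63423360/158447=-400.28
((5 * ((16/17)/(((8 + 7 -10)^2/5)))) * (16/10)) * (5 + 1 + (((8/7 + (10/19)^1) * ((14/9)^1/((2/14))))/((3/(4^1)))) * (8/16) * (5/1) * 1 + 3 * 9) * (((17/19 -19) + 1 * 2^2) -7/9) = -1042627456/497097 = -2097.43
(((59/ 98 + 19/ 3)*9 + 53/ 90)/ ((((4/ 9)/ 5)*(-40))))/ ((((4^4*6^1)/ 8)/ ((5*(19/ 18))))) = -0.49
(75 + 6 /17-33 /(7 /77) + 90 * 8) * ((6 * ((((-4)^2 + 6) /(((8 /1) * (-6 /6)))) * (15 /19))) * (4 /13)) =-7276500 /4199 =-1732.91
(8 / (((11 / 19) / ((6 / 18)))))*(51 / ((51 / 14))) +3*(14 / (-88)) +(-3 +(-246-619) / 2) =-371.49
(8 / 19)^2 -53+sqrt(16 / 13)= -19069 / 361+4 * sqrt(13) / 13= -51.71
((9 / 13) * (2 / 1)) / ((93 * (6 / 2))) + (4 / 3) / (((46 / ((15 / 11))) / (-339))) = -1365664 / 101959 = -13.39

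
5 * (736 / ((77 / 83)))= 305440 / 77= 3966.75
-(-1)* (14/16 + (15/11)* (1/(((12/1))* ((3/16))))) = 1.48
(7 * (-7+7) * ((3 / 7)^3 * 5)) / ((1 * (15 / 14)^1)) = 0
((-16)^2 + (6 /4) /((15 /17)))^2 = 6640929 /100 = 66409.29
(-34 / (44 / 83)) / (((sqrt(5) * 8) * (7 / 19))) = -26809 * sqrt(5) / 6160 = -9.73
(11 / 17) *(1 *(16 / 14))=88 / 119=0.74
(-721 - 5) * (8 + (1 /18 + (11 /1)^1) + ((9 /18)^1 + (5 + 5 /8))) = -219373 /12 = -18281.08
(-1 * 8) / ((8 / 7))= -7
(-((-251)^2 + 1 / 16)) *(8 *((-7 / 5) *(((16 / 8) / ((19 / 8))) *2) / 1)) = 112897904 / 95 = 1188398.99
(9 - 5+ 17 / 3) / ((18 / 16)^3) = 14848 / 2187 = 6.79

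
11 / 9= 1.22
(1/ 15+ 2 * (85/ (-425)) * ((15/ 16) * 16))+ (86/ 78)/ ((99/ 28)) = -108523/ 19305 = -5.62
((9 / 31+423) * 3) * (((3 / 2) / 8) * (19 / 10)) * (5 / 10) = 1121931 / 4960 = 226.20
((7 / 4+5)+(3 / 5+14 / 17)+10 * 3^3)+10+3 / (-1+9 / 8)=106139 / 340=312.17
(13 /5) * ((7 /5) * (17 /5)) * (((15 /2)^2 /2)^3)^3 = 18290389907318115234375 /134217728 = 136274024153635.76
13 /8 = 1.62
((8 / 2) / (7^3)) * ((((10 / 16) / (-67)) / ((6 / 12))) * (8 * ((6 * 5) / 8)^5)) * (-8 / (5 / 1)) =759375 / 367696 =2.07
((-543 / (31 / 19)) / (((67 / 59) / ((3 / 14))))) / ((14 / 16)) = -7304436 / 101773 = -71.77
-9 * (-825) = 7425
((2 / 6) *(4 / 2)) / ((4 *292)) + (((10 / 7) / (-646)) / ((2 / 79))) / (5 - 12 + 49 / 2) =-122581 / 27728904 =-0.00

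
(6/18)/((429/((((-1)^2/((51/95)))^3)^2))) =735091890625/22646422399887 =0.03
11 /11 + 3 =4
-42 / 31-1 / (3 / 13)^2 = -5617 / 279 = -20.13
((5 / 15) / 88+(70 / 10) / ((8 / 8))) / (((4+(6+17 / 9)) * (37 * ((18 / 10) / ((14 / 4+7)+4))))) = 268105 / 2090352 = 0.13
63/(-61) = -63/61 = -1.03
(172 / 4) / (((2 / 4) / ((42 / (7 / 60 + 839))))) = 216720 / 50347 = 4.30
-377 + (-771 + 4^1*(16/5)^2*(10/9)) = -49612/45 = -1102.49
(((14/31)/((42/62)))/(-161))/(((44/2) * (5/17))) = -17/26565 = -0.00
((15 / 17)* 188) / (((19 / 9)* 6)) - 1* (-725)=238405 / 323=738.10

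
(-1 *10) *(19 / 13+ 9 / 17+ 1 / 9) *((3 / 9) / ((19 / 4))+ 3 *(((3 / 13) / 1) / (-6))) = 1400635 / 1473849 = 0.95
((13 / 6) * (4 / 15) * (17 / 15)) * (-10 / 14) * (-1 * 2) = 884 / 945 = 0.94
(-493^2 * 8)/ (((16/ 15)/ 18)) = -32811615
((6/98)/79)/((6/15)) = 15/7742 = 0.00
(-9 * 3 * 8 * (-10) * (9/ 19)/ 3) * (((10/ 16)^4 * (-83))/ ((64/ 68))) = -4589.32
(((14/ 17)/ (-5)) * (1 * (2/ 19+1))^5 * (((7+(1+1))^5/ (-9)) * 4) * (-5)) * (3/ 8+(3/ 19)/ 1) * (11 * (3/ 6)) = -167125321404657/ 1599559954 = -104482.06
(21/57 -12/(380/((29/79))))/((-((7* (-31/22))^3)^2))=-303631382912/783626473847597345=-0.00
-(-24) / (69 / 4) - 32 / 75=1664 / 1725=0.96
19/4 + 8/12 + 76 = 977/12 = 81.42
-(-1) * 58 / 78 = 29 / 39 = 0.74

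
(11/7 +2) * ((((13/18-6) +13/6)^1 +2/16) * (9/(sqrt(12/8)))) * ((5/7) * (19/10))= -102125 * sqrt(6)/2352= -106.36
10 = 10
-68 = -68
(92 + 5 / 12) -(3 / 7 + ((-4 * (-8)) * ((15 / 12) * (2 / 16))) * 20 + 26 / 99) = -22937 / 2772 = -8.27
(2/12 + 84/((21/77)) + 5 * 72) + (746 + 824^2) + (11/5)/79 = 1612524761/2370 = 680390.19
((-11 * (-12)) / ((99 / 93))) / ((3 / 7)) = 868 / 3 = 289.33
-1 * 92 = -92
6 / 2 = 3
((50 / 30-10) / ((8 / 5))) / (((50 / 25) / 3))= -125 / 16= -7.81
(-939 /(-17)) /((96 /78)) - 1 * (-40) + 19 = 28255 /272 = 103.88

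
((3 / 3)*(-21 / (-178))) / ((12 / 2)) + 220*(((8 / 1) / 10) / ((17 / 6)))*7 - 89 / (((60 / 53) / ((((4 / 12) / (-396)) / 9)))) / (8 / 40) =84420615817 / 194123952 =434.88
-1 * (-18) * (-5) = -90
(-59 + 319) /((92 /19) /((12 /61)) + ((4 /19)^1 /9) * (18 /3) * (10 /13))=192660 /18319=10.52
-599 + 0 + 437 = -162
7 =7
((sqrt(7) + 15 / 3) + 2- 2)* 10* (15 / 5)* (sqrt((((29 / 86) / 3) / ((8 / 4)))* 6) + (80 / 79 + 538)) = 15* (79* sqrt(2494) + 3662052)* (sqrt(7) + 5) / 3397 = 123767.90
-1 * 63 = -63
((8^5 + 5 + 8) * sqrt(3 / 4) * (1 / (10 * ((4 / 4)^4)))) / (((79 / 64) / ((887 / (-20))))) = -116306988 * sqrt(3) / 1975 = -101999.80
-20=-20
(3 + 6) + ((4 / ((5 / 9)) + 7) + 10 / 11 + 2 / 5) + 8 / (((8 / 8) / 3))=2668 / 55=48.51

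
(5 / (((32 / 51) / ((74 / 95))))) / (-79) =-1887 / 24016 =-0.08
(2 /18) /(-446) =-1 /4014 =-0.00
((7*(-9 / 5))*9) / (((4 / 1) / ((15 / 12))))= -567 / 16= -35.44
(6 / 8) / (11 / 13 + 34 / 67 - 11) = -2613 / 33608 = -0.08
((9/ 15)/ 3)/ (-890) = -1/ 4450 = -0.00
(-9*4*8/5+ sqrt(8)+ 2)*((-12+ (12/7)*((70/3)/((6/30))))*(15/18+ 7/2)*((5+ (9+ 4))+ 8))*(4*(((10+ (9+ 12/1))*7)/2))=-7666710688/15+ 55156192*sqrt(2)/3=-485113167.61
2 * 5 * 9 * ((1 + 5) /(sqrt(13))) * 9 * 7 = 34020 * sqrt(13) /13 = 9435.45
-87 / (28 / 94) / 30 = -1363 / 140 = -9.74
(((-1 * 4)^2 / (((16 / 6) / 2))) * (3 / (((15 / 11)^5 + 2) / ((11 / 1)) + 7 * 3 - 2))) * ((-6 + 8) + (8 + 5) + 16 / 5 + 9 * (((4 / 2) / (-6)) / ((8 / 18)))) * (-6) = -126.12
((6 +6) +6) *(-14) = -252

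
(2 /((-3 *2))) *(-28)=28 /3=9.33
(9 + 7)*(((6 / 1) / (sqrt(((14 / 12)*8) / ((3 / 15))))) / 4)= 12*sqrt(105) / 35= 3.51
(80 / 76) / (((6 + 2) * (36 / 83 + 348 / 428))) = 44405 / 420774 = 0.11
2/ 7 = 0.29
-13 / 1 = -13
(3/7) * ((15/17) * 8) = 360/119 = 3.03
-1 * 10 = -10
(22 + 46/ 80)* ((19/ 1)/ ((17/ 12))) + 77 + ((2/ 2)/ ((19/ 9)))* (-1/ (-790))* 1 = 48453107/ 127585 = 379.77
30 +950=980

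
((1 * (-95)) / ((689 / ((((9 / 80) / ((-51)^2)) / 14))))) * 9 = -171 / 44603104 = -0.00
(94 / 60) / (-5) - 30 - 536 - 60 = -93947 / 150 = -626.31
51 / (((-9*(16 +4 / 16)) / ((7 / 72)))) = -119 / 3510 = -0.03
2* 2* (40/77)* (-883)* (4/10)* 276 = -15597312/77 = -202562.49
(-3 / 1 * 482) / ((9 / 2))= -964 / 3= -321.33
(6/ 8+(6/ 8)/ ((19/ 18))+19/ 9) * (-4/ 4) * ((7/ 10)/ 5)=-17101/ 34200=-0.50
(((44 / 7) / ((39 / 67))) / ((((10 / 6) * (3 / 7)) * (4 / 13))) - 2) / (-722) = -707 / 10830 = -0.07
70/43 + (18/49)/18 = 3473/2107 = 1.65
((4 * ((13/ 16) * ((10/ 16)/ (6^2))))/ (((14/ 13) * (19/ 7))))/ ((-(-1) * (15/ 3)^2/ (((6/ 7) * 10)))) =0.01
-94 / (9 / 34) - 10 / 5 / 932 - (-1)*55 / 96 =-23791075 / 67104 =-354.54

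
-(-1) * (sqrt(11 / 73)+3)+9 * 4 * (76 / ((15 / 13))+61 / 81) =2401.70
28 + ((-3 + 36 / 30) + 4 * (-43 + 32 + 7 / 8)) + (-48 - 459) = -5213 / 10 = -521.30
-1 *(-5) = 5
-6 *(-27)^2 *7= -30618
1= 1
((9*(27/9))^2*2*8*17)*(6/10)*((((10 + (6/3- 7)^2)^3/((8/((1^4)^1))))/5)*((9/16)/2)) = 573857865/16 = 35866116.56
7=7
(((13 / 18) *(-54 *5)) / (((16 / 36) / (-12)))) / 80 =1053 / 16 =65.81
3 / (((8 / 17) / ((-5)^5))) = -159375 / 8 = -19921.88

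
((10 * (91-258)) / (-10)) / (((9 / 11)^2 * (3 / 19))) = 383933 / 243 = 1579.97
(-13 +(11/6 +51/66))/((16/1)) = -0.65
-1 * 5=-5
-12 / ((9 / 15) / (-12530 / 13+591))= 96940 / 13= 7456.92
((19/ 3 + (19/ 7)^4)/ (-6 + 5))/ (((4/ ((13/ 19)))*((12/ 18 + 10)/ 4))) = -149357/ 38416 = -3.89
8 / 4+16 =18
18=18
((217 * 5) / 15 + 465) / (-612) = -403 / 459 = -0.88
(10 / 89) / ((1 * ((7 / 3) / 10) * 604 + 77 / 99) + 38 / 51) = 7650 / 9699131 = 0.00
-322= -322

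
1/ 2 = 0.50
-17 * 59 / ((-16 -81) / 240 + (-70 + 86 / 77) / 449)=8322412560 / 4626541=1798.84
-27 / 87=-9 / 29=-0.31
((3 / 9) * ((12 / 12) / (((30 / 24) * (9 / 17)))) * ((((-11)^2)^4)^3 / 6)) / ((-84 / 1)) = -167445455488729388610101297 / 17010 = -9843942121618423786602.08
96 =96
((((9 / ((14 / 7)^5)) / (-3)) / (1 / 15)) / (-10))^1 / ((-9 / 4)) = -1 / 16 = -0.06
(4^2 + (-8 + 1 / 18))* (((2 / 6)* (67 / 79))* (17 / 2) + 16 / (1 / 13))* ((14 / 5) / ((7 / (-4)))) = -5784398 / 2133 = -2711.86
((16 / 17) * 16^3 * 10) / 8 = 81920 / 17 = 4818.82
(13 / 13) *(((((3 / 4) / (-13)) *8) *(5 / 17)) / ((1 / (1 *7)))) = -0.95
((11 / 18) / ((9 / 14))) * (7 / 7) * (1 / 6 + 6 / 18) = 77 / 162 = 0.48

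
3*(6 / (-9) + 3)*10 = 70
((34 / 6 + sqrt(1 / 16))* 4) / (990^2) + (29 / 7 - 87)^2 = 989116923479 / 144074700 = 6865.31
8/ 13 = 0.62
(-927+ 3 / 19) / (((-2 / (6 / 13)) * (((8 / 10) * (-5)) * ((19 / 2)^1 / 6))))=-158490 / 4693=-33.77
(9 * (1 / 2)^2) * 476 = 1071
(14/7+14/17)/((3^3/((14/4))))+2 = 362/153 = 2.37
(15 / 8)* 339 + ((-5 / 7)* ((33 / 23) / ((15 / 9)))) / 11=818613 / 1288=635.57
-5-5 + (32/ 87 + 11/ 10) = -7423/ 870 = -8.53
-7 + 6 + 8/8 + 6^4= 1296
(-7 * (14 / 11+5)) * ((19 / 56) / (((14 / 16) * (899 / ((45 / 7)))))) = -58995 / 484561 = -0.12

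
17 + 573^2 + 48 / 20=1641742 / 5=328348.40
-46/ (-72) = 23/ 36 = 0.64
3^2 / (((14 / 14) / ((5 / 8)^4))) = 5625 / 4096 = 1.37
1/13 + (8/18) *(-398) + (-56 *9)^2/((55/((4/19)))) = 97261573/122265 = 795.50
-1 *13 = -13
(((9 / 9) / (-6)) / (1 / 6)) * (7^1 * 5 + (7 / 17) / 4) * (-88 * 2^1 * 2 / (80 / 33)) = 866481 / 170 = 5096.95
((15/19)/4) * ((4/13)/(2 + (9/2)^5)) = 480/14600911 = 0.00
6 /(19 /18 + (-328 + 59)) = -108 /4823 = -0.02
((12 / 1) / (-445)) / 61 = -12 / 27145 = -0.00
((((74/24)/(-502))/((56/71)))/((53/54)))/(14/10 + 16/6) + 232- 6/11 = 462788099737/1999494112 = 231.45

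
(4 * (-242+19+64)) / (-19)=636 / 19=33.47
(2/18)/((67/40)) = 40/603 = 0.07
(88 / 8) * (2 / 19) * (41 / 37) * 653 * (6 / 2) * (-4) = -7068072 / 703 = -10054.16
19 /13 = 1.46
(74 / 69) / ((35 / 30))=148 / 161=0.92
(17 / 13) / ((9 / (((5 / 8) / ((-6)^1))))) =-85 / 5616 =-0.02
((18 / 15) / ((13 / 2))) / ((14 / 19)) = 114 / 455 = 0.25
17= 17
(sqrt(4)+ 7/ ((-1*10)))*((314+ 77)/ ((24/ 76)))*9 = 289731/ 20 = 14486.55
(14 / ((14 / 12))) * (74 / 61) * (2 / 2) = 888 / 61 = 14.56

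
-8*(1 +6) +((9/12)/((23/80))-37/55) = -68391/1265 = -54.06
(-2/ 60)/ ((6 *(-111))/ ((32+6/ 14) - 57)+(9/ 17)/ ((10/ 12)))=-731/ 608337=-0.00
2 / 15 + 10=152 / 15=10.13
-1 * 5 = -5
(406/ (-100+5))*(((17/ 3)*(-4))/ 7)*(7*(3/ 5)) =27608/ 475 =58.12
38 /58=19 /29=0.66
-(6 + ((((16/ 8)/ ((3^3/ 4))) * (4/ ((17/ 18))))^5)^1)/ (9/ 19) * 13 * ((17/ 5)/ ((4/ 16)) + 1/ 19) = -3414.19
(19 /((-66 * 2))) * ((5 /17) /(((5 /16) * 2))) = -0.07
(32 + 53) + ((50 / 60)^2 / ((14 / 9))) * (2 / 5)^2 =1191 / 14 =85.07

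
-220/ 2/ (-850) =11/ 85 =0.13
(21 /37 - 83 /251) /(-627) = -200 /529359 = -0.00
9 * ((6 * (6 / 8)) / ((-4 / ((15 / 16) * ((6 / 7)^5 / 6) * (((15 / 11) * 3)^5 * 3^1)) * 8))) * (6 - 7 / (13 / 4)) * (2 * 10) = -24191.80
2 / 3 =0.67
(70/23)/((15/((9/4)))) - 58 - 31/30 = -20209/345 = -58.58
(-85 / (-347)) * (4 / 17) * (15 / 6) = 50 / 347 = 0.14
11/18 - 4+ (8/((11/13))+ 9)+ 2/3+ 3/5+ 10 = 26069/990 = 26.33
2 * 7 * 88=1232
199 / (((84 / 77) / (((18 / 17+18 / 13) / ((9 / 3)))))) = 32835 / 221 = 148.57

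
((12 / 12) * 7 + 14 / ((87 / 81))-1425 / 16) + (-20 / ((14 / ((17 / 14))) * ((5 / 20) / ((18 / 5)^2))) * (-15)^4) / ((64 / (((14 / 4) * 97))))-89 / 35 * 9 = -392193468929 / 16240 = -24149844.15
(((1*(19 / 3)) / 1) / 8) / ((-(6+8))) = -0.06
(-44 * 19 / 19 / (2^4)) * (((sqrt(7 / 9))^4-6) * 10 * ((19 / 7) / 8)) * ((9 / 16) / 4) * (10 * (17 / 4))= 300.85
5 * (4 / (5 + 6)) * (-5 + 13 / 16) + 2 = -247 / 44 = -5.61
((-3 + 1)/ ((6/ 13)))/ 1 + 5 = 2/ 3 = 0.67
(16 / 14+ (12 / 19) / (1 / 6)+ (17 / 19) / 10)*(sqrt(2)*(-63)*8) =-240444*sqrt(2) / 95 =-3579.36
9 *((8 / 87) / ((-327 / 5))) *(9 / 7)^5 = -2361960 / 53126927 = -0.04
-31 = -31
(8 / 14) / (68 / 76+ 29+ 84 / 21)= 0.02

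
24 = 24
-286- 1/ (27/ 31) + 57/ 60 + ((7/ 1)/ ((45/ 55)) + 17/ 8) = -297559/ 1080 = -275.52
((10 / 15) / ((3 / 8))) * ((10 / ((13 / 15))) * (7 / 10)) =560 / 39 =14.36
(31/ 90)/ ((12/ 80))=62/ 27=2.30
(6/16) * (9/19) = 27/152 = 0.18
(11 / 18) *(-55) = -605 / 18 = -33.61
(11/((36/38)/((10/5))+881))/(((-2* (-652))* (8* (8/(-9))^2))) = 0.00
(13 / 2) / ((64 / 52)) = 169 / 32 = 5.28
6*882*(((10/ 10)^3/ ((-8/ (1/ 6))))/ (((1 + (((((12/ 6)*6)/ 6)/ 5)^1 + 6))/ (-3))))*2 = 6615/ 74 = 89.39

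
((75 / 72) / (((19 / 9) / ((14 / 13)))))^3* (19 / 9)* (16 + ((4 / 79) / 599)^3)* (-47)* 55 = -4404105249860139050390625 / 336170028674819843348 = -13100.83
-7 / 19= -0.37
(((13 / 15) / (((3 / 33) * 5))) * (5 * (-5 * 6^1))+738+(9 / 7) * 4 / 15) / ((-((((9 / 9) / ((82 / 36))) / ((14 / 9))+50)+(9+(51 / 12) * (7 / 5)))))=-2596448 / 374433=-6.93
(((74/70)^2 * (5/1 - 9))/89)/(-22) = 2738/1199275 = 0.00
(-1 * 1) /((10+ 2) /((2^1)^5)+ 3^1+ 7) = -8 /83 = -0.10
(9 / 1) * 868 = 7812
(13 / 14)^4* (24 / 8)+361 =13953859 / 38416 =363.23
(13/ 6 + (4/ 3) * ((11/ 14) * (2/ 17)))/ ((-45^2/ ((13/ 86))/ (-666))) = 52429/ 460530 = 0.11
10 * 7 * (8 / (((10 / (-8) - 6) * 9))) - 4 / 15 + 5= -5023 / 1305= -3.85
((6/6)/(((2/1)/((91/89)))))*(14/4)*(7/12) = 4459/4272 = 1.04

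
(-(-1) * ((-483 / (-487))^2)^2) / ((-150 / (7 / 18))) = -14109863061 / 5624913456100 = -0.00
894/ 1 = 894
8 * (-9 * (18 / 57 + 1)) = -1800 / 19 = -94.74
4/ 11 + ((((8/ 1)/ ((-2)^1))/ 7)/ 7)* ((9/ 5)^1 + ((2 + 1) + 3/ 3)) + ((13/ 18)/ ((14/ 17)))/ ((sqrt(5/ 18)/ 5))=8.21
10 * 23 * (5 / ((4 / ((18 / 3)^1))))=1725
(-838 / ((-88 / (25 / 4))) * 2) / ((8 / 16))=10475 / 44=238.07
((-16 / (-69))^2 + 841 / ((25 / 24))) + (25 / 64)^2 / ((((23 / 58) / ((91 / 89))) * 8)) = 140142783734249 / 173559398400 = 807.46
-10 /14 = -0.71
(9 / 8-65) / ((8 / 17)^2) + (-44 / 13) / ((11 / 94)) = -2112339 / 6656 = -317.36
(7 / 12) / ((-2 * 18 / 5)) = -35 / 432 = -0.08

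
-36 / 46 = -18 / 23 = -0.78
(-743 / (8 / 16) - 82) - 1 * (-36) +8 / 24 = -4595 / 3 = -1531.67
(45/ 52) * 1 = 45/ 52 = 0.87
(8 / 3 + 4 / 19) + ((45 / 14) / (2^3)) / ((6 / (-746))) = -300547 / 6384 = -47.08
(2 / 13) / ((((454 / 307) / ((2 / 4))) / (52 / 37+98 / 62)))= 0.16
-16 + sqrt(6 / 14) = -16 + sqrt(21) / 7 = -15.35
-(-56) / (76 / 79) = 1106 / 19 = 58.21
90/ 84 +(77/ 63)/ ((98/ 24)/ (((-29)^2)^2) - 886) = 337955834339/ 315832084806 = 1.07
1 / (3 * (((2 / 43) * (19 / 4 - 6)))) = -86 / 15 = -5.73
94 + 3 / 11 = 94.27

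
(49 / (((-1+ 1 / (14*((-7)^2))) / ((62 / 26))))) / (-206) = 521017 / 917215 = 0.57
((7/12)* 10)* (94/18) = 1645/54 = 30.46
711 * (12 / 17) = 501.88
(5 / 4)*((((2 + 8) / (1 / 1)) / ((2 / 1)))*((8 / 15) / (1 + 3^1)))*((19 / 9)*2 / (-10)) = -19 / 54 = -0.35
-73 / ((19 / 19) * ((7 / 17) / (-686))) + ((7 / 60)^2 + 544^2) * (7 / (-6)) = -4830638743 / 21600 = -223640.68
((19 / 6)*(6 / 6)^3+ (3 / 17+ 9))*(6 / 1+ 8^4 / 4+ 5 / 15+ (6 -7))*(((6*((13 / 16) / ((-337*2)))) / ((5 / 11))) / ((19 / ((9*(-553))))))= 57645506919 / 1088510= 52958.18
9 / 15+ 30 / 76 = 189 / 190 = 0.99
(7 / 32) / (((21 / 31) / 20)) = 155 / 24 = 6.46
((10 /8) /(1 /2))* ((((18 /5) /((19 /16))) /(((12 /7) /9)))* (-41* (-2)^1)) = 61992 /19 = 3262.74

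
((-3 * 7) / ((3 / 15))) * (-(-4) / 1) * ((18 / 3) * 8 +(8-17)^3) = 286020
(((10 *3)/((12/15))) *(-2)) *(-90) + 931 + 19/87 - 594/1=616588/87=7087.22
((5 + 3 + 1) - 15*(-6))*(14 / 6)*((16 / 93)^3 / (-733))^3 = -5291399708672 / 68318324406532796313546747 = -0.00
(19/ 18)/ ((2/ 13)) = 247/ 36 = 6.86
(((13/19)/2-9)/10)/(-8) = 329/3040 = 0.11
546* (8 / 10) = 436.80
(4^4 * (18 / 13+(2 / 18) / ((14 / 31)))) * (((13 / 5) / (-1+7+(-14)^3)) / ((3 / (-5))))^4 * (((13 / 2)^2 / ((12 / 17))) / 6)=16859301251 / 645270575520919068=0.00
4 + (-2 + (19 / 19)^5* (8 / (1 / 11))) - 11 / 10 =88.90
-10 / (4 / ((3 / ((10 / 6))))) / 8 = -9 / 16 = -0.56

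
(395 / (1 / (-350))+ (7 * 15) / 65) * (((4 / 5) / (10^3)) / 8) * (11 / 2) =-19769519 / 260000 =-76.04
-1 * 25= -25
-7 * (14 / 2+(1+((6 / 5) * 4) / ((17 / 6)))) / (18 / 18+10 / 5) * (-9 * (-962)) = -16646448 / 85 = -195840.56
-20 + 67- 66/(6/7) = -30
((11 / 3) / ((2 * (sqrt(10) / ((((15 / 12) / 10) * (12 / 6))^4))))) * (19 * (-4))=-209 * sqrt(10) / 3840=-0.17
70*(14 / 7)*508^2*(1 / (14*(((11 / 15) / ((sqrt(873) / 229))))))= 116128800*sqrt(97) / 2519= 454043.68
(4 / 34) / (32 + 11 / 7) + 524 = 2093394 / 3995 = 524.00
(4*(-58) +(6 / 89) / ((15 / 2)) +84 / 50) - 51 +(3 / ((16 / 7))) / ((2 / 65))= -16992219 / 71200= -238.65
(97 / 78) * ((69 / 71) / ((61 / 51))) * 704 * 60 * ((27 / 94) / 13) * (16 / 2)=7544.23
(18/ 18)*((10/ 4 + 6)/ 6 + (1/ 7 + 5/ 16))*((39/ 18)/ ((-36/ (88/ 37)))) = -0.27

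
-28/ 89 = -0.31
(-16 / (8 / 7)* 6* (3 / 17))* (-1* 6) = 1512 / 17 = 88.94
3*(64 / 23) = 192 / 23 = 8.35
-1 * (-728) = 728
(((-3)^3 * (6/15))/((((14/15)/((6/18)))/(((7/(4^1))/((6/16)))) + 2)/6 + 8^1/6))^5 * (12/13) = -42845606719488/5436541409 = -7881.04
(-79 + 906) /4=827 /4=206.75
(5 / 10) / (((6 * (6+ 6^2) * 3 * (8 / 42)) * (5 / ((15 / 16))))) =1 / 1536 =0.00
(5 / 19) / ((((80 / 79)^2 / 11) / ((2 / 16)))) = 68651 / 194560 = 0.35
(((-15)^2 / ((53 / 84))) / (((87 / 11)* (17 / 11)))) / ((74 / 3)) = 1143450 / 966773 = 1.18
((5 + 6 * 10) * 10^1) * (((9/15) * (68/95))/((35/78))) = 413712/665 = 622.12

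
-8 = -8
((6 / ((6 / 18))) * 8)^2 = 20736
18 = 18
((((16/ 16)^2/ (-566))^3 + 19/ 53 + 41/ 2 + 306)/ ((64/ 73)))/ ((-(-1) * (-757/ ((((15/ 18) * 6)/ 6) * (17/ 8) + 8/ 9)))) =-87822656164911977/ 67044554413203456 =-1.31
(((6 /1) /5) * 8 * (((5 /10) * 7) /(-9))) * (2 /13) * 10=-224 /39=-5.74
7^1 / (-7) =-1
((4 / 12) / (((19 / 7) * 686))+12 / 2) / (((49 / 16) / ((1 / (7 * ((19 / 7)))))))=268136 / 2600283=0.10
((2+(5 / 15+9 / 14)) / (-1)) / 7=-125 / 294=-0.43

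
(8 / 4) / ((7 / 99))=198 / 7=28.29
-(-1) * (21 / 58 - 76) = -4387 / 58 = -75.64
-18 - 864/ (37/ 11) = -10170/ 37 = -274.86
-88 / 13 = -6.77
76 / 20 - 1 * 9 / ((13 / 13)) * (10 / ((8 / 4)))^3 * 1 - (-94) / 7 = -38772 / 35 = -1107.77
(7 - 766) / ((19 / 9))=-6831 / 19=-359.53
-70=-70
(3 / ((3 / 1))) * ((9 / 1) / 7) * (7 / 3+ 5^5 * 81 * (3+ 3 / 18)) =14428167 / 14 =1030583.36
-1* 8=-8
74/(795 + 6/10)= 185/1989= 0.09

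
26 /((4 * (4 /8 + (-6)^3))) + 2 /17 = 641 /7327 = 0.09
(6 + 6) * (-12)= -144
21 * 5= 105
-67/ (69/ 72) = -1608/ 23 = -69.91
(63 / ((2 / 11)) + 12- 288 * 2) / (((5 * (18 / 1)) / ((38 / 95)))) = -29 / 30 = -0.97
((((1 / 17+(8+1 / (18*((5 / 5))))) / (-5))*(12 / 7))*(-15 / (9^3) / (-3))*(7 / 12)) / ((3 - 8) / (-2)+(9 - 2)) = -2483 / 2119203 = -0.00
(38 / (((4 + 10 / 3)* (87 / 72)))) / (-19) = -72 / 319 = -0.23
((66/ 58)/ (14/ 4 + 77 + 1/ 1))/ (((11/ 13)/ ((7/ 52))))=21/ 9454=0.00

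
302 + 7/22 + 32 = 7355/22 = 334.32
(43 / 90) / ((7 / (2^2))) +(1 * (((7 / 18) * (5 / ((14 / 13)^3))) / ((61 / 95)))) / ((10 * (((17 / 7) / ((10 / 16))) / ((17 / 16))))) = 26705491 / 78704640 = 0.34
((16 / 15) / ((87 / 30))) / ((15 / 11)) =352 / 1305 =0.27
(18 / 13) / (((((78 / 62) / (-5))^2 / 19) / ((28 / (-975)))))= -1022504 / 85683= -11.93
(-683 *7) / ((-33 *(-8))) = -4781 / 264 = -18.11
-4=-4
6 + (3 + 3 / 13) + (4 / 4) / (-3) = 347 / 39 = 8.90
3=3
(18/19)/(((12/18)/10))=14.21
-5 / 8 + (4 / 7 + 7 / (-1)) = -395 / 56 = -7.05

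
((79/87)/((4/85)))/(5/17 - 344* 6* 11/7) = -0.01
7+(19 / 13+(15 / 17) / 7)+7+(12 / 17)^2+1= 449341 / 26299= 17.09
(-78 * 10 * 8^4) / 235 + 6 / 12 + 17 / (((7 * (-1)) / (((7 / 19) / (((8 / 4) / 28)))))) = -24302567 / 1786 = -13607.26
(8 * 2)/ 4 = 4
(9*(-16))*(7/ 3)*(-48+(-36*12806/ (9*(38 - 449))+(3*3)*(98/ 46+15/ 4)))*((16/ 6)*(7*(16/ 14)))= -8778633472/ 9453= -928661.11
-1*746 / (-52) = 373 / 26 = 14.35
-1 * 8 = -8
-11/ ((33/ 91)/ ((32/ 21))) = -46.22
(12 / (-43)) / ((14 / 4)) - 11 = -3335 / 301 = -11.08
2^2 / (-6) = -2 / 3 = -0.67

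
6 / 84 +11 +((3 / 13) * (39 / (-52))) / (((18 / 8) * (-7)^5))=4838017 / 436982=11.07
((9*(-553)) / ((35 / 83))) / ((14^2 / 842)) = -24844473 / 490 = -50703.01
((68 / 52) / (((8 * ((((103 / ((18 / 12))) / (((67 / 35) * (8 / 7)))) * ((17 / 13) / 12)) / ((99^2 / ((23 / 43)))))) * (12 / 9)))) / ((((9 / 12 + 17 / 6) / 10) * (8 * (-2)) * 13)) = -53190027 / 6036212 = -8.81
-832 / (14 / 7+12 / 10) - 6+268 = 2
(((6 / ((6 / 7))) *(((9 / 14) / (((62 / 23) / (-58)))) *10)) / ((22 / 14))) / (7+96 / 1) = -210105 / 35123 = -5.98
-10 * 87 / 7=-870 / 7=-124.29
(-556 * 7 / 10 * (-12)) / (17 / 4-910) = -93408 / 18115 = -5.16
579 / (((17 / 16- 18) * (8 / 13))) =-15054 / 271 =-55.55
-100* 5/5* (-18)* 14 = 25200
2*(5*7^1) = 70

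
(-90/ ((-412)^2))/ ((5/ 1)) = -9/ 84872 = -0.00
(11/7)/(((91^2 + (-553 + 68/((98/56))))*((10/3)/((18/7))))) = 297/1902880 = 0.00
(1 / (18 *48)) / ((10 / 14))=7 / 4320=0.00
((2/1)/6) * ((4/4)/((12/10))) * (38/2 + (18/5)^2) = 799/90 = 8.88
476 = 476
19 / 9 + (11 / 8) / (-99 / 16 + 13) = 2.31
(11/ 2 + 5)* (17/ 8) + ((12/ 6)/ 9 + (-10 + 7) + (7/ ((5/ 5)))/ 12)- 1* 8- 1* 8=4.12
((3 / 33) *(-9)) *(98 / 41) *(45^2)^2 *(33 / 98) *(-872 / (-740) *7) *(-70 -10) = 2703263220000 / 1517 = 1781979709.95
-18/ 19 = -0.95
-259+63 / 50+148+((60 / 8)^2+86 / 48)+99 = 28381 / 600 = 47.30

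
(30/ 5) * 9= 54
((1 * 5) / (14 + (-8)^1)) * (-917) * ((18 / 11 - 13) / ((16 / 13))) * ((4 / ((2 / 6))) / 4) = 7450625 / 352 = 21166.55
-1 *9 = -9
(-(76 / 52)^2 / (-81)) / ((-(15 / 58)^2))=-1214404 / 3080025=-0.39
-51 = -51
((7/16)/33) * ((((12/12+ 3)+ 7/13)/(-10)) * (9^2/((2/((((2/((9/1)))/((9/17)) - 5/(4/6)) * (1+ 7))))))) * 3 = 473711/11440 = 41.41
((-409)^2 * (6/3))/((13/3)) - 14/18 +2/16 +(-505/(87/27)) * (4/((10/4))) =2088872057/27144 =76955.20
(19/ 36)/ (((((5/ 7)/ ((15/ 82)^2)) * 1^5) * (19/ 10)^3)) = 0.00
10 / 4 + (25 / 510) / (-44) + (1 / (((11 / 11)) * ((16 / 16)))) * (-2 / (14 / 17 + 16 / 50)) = 272615 / 363528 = 0.75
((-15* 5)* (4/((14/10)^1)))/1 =-1500/7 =-214.29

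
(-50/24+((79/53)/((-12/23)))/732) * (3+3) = -971717/77592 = -12.52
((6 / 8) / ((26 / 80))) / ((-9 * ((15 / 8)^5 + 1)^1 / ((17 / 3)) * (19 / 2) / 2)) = -22282240 / 1760933889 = -0.01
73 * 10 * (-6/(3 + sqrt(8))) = -751.49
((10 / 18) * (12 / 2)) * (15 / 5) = 10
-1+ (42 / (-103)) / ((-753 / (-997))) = -39811 / 25853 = -1.54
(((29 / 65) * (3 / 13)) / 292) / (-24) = -29 / 1973920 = -0.00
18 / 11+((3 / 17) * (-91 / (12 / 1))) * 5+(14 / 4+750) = 559837 / 748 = 748.45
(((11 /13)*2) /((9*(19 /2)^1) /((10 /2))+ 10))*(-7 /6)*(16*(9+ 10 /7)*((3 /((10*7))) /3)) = -12848 /73983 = -0.17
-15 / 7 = -2.14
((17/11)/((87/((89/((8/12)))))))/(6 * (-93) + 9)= -1513/350262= -0.00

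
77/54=1.43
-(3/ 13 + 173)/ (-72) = 563/ 234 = 2.41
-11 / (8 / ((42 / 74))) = -231 / 296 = -0.78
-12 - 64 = -76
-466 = -466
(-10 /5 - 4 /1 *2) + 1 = -9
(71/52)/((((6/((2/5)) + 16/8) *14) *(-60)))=-71/742560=-0.00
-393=-393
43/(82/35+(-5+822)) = 1505/28677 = 0.05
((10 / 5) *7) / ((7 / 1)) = 2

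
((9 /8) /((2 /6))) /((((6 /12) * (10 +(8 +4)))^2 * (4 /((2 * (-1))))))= -27 /1936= -0.01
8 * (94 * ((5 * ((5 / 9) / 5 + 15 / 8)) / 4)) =33605 / 18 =1866.94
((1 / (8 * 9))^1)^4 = 1 / 26873856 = 0.00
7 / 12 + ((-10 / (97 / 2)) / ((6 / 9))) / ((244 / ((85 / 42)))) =144329 / 248514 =0.58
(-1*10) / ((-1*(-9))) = -10 / 9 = -1.11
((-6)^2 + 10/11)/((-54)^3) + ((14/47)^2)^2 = 32279678389/4226057489412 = 0.01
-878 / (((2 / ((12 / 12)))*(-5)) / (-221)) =-97019 / 5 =-19403.80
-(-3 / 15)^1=1 / 5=0.20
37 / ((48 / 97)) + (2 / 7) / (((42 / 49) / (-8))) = 3461 / 48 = 72.10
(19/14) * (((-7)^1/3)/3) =-19/18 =-1.06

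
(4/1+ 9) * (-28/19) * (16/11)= -5824/209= -27.87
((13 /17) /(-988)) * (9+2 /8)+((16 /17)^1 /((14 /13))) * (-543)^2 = 9321945725 /36176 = 257683.15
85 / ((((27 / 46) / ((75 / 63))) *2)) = 48875 / 567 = 86.20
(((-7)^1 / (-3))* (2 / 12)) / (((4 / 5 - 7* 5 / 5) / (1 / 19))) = -35 / 10602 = -0.00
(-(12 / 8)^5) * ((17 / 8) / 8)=-4131 / 2048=-2.02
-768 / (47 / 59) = -45312 / 47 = -964.09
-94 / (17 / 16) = -1504 / 17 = -88.47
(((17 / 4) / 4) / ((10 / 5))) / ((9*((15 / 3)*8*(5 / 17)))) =289 / 57600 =0.01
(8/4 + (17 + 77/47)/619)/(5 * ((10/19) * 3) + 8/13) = 7294157/30576743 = 0.24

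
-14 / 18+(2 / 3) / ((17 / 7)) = -77 / 153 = -0.50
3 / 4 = 0.75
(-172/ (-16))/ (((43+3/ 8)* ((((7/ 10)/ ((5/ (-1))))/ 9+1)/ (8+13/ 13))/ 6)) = 2089800/ 153721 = 13.59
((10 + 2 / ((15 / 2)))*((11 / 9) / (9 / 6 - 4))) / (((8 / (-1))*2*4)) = 847 / 10800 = 0.08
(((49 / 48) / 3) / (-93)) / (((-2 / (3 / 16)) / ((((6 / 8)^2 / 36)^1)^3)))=49 / 37446746112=0.00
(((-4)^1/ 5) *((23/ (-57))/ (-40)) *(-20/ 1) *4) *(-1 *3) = -184/ 95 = -1.94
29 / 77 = 0.38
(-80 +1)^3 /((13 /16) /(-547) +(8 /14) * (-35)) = 4315077328 /175053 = 24650.12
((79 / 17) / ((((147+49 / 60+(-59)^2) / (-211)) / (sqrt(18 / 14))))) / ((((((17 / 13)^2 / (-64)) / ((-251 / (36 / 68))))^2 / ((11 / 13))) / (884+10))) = -619563663838368071680 *sqrt(7) / 22463754117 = -72971390594.41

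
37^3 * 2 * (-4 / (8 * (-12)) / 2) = 50653 / 24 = 2110.54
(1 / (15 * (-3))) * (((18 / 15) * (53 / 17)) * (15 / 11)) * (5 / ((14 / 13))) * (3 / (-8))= 2067 / 10472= 0.20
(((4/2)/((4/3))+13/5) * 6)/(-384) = -41/640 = -0.06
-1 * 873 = -873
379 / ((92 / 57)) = 21603 / 92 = 234.82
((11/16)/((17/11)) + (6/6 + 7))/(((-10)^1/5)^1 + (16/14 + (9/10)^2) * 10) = 80395/166872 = 0.48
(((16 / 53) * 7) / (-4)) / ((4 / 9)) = -63 / 53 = -1.19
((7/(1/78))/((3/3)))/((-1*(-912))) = 91/152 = 0.60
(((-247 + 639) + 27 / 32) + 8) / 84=12827 / 2688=4.77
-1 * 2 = -2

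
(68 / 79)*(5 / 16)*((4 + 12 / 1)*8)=34.43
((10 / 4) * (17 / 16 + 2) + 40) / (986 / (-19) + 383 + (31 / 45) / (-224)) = 0.14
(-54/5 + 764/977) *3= -146814/4885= -30.05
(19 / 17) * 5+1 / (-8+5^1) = 268 / 51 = 5.25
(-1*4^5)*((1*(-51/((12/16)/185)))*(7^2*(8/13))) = 5049712640/13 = 388439433.85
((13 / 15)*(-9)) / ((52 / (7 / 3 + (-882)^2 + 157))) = -233425 / 2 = -116712.50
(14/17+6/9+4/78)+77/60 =37457/13260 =2.82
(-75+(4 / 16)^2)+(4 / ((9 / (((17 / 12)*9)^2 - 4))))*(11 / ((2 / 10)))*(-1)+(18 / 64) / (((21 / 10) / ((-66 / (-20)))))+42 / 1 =-7879471 / 2016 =-3908.47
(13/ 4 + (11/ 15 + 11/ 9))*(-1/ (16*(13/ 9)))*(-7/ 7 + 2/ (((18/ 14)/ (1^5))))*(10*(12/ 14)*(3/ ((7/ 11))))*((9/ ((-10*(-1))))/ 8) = -92763/ 163072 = -0.57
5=5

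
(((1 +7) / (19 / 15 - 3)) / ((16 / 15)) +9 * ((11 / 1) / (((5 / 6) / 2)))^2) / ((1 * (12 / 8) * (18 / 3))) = 905423 / 1300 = 696.48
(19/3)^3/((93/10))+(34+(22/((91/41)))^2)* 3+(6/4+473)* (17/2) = 370734279619/83174364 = 4457.31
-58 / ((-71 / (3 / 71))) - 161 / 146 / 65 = 839659 / 47839090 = 0.02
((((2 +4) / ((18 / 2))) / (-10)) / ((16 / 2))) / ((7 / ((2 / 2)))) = -1 / 840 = -0.00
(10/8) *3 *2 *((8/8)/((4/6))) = 11.25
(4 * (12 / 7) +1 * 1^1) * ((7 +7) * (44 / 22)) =220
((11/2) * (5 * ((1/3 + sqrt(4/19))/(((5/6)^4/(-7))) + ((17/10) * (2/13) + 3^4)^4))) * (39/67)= 12843325325458848/18399875- 3891888 * sqrt(19)/159125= 698011446.48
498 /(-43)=-498 /43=-11.58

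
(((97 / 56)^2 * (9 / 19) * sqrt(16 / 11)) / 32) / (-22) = -84681 * sqrt(11) / 115354624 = -0.00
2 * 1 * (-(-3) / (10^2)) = 3 / 50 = 0.06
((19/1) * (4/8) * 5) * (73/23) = 6935/46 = 150.76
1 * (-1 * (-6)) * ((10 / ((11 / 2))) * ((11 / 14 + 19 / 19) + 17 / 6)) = 3880 / 77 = 50.39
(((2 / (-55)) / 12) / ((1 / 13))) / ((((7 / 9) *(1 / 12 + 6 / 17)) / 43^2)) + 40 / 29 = -211933738 / 993685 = -213.28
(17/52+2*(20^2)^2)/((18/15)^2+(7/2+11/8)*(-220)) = -416000425/1392378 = -298.77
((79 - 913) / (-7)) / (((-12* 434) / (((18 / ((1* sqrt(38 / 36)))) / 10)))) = -3753* sqrt(38) / 577220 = -0.04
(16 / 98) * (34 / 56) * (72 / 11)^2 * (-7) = -29.73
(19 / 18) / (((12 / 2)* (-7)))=-19 / 756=-0.03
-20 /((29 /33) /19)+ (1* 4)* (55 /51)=-633160 /1479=-428.10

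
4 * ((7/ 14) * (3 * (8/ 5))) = 48/ 5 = 9.60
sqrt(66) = 8.12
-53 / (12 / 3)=-53 / 4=-13.25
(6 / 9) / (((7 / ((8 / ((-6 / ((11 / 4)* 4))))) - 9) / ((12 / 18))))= -176 / 3753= -0.05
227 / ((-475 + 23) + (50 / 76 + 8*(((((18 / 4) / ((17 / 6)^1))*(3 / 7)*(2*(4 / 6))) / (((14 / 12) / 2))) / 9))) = -7185458 / 14243007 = -0.50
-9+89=80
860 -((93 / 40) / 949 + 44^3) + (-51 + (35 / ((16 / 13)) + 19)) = -6402148731 / 75920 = -84327.56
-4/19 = -0.21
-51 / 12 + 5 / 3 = -31 / 12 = -2.58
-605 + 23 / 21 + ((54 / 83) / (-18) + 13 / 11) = -11556700 / 19173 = -602.76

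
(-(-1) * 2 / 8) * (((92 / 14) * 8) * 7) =92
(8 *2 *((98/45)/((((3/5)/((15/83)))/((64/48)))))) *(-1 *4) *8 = -1003520/2241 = -447.80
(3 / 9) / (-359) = -1 / 1077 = -0.00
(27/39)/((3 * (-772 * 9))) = -1/30108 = -0.00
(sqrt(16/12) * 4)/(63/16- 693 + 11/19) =-2432 * sqrt(3)/627897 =-0.01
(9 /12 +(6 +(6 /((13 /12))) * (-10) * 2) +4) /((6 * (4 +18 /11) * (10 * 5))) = -57211 /967200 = -0.06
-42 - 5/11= -467/11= -42.45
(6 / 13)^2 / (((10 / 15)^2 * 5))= 81 / 845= 0.10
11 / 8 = 1.38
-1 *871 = -871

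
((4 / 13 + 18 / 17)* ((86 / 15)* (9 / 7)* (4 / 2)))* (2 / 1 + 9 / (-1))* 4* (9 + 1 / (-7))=-38646336 / 7735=-4996.29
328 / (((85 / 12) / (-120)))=-94464 / 17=-5556.71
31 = 31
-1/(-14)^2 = -1/196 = -0.01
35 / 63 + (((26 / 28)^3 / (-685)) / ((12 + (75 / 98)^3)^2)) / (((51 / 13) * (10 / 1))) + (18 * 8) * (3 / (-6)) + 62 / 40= -6703558414204404890947 / 95909745746560646700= -69.89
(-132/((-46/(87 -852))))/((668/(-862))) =10880595/3841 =2832.75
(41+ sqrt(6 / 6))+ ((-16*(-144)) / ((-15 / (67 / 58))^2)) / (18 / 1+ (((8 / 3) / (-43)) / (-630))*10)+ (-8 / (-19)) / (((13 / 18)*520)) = 211160529305736 / 4938247232425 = 42.76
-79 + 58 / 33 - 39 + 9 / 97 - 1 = -374996 / 3201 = -117.15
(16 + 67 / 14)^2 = 84681 / 196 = 432.05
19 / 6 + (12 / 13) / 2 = 283 / 78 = 3.63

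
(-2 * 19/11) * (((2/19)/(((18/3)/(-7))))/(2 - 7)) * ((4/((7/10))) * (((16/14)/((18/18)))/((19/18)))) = -768/1463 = -0.52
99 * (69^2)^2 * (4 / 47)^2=35904719664 / 2209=16253834.16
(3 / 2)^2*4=9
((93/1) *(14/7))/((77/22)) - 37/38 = 13877/266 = 52.17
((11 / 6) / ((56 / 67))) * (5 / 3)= 3685 / 1008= 3.66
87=87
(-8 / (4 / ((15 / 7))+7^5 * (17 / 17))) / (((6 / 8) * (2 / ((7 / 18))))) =-40 / 324171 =-0.00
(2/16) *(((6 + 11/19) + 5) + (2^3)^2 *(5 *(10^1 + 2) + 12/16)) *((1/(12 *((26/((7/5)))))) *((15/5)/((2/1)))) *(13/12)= 129661/36480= 3.55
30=30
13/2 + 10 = 33/2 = 16.50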